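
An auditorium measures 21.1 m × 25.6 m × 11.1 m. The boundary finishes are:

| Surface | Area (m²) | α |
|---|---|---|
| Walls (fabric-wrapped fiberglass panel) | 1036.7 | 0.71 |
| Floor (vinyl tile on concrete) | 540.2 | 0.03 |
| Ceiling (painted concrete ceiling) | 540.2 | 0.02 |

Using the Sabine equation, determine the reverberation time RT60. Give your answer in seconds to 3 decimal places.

Summing Sᵢαᵢ: 736.057 + 16.206 + 10.804 → A = 763.067 sabins.
V = 21.1·25.6·11.1 = 5995.776 m³.
RT60 = 0.161 · V / A = 0.161 × 5995.776 / 763.067 = 1.265 s.

1.265 sec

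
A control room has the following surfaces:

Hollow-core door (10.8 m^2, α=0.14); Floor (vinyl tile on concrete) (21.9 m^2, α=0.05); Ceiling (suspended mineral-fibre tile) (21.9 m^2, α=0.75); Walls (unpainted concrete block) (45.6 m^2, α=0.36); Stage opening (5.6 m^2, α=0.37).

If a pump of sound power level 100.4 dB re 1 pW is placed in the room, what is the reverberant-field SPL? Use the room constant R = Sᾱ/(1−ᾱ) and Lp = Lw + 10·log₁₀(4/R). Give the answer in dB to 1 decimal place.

88.8 dB

A = 37.520 sabins; S = 105.8 m^2.
ᾱ = 37.520/105.8 = 0.3546; R = Sᾱ/(1−ᾱ) = 37.520/(1−0.3546) = 58.134 m^2.
Lp = Lw + 10 log₁₀(4/R) = 100.4 -11.62 = 88.8 dB.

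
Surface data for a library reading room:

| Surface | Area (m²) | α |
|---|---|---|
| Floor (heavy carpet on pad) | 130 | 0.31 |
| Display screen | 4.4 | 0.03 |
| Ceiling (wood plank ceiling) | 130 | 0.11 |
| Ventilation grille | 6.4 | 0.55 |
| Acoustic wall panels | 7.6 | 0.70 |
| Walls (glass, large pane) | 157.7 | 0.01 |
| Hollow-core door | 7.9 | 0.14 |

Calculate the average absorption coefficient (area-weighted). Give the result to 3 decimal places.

0.149

Total surface area S = 444.0 m².
Weighted sum Σ Sα = 66.255.
ᾱ = 66.255 / 444.0 = 0.149.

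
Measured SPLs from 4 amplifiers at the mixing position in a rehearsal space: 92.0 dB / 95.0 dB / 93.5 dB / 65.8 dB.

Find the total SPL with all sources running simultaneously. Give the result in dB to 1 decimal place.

98.4 dB

Σ 10^(Lᵢ/10) = 6.99e+09.
L_total = 10·log₁₀(6.99e+09) = 98.4 dB.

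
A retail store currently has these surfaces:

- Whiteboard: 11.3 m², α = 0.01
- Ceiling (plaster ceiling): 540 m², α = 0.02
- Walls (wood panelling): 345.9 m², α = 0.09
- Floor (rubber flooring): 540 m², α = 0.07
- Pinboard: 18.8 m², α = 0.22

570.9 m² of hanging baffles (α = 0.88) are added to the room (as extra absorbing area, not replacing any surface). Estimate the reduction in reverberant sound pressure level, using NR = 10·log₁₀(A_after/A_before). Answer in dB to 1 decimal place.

Summing Sᵢαᵢ: 0.113 + 10.800 + 31.131 + 37.800 + 4.136 → A_before = 83.980 sabins.
Treatment contributes 570.9·0.88 = 502.392 sabins.
New total A_after = 586.372 sabins.
NR = 10·log₁₀(586.372/83.980) = 8.4 dB.

8.4 dB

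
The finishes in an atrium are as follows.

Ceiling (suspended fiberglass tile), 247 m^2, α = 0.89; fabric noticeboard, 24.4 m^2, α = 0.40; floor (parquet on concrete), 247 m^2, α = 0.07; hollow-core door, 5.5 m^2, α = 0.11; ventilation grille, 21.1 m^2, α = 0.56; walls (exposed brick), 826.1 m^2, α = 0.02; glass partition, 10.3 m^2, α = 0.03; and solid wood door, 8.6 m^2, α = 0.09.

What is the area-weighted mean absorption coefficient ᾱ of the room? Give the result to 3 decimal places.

0.199

S = Σ Sᵢ = 247 + 24.4 + 247 + 5.5 + 21.1 + 826.1 + 10.3 + 8.6 = 1390.0 m^2.
Σ(Sᵢαᵢ) = 247·0.89 + 24.4·0.40 + 247·0.07 + 5.5·0.11 + 21.1·0.56 + 826.1·0.02 + 10.3·0.03 + 8.6·0.09 = 276.906.
ᾱ = A/S = 0.199.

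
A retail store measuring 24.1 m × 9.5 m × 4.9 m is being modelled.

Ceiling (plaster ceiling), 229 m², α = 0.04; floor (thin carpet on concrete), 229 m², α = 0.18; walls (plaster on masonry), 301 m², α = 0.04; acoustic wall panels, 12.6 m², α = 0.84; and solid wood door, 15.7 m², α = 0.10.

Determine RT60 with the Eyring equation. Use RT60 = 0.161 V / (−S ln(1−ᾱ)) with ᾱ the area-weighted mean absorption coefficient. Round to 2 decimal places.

2.31 sec

S = Σ Sᵢ = 787.3 m².
Absorption A = 229·0.04 + 229·0.18 + 301·0.04 + 12.6·0.84 + 15.7·0.10 = 74.574 sabins.
ᾱ = 74.574 / 787.3 = 0.0947.
−S·ln(1−ᾱ) = −787.3 × ln(1 − 0.0947) = 78.328.
V = 24.1 × 9.5 × 4.9 = 1121.855 m³.
RT60 = 0.161 × 1121.855 / 78.328 = 2.31 s.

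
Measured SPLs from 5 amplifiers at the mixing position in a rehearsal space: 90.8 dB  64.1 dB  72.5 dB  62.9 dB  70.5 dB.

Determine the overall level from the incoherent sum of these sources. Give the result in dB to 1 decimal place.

90.9 dB

Converting to relative power and adding: 10^(90.8/10) + 10^(64.1/10) + 10^(72.5/10) + 10^(62.9/10) + 10^(70.5/10) = 1.236e+09.
Combined level = 10 log₁₀(1.236e+09) = 90.9 dB.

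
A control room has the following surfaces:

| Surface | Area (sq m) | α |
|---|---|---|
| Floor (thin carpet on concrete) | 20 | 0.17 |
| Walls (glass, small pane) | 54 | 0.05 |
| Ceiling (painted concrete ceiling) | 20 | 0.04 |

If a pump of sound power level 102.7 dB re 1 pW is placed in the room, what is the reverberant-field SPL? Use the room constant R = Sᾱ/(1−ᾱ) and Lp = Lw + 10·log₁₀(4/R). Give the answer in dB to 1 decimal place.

Σ(Sᵢαᵢ) = 20·0.17 + 54·0.05 + 20·0.04 = 6.900; total area S = 94.0 sq m.
ᾱ = 0.0734, so room constant R = A/(1−ᾱ) = 7.447 sq m.
Lp = Lw + 10 log₁₀(4/R) = 102.7 -2.70 = 100.0 dB.

100.0 dB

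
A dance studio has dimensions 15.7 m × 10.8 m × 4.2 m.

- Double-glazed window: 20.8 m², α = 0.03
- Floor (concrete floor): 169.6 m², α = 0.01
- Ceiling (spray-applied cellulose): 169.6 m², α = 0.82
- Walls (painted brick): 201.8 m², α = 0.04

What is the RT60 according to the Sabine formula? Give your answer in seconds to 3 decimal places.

A = Σ Sᵢαᵢ = 20.8×0.03 + 169.6×0.01 + 169.6×0.82 + 201.8×0.04 = 149.464 sabins.
Room volume: 712.152 m³.
Sabine: RT60 = 0.161 × 712.152 / 149.464 = 0.767 s.

0.767 seconds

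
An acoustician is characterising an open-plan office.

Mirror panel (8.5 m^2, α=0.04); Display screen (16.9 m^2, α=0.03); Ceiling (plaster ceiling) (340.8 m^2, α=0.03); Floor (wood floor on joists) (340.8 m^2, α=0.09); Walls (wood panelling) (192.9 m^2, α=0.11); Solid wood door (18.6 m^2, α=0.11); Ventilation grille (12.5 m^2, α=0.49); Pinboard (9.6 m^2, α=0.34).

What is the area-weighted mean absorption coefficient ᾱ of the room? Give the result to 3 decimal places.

S = Σ Sᵢ = 8.5 + 16.9 + 340.8 + 340.8 + 192.9 + 18.6 + 12.5 + 9.6 = 940.6 m^2.
Weighted sum Σ Sα = 74.397.
ᾱ = 74.397 / 940.6 = 0.079.

0.079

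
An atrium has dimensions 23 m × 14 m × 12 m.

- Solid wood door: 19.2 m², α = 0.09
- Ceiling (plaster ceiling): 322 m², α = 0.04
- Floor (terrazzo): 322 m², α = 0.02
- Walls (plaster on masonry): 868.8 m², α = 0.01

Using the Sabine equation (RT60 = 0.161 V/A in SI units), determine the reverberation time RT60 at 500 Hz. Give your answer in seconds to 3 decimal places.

20.921 seconds

Total absorption A = 19.2·0.09 + 322·0.04 + 322·0.02 + 868.8·0.01
  = 1.728 + 12.880 + 6.440 + 8.688 = 29.736 m² sabins.
Room volume: 3864 m³.
T = 0.161 V/A = 0.161·3864/29.736 = 20.921 s.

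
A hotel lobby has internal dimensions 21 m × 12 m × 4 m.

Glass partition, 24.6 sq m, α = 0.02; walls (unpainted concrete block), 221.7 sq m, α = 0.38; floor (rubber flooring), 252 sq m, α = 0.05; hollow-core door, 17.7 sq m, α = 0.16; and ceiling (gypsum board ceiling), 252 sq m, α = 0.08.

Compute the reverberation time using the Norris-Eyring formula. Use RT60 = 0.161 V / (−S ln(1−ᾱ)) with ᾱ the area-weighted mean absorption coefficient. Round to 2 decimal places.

1.24 s

S = Σ Sᵢ = 768.0 sq m.
Σ(Sᵢαᵢ) = 24.6·0.02 + 221.7·0.38 + 252·0.05 + 17.7·0.16 + 252·0.08 = 120.330.
Mean coefficient ᾱ = A/S = 0.1567.
Eyring denominator: −S ln(1−ᾱ) = 130.892.
V = 21 × 12 × 4 = 1008 m³.
RT60 = 0.161 × 1008 / 130.892 = 1.24 s.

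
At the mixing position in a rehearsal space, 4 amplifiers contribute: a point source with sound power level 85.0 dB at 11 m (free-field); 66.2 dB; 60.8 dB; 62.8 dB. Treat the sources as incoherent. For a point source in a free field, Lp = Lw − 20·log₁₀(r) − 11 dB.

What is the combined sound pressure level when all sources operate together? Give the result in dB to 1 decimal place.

68.7 dB

Source at 11 m: Lp = 85.0 − 20·log₁₀(11) − 11 = 53.2 dB.
Converting to relative power and adding: 10^(53.2/10) + 10^(66.2/10) + 10^(60.8/10) + 10^(62.8/10) = 7.485e+06.
L_total = 10·log₁₀(7.485e+06) = 68.7 dB.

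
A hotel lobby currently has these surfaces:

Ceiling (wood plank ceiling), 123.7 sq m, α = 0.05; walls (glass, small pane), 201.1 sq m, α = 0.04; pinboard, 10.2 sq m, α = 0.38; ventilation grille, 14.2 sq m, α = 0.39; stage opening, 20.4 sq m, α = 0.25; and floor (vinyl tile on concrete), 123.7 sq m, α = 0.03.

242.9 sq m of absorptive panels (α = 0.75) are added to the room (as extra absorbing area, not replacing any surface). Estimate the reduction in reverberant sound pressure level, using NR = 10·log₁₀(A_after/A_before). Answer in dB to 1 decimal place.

8.2 dB

Total absorption A_before = 123.7*0.05 + 201.1*0.04 + 10.2*0.38 + 14.2*0.39 + 20.4*0.25 + 123.7*0.03
  = 6.185 + 8.044 + 3.876 + 5.538 + 5.100 + 3.711 = 32.454 sq m sabins.
Treatment contributes 242.9·0.75 = 182.175 sabins.
A_after = 32.454 + 182.175 = 214.629 sabins.
NR = 10·log₁₀(214.629/32.454) = 8.2 dB.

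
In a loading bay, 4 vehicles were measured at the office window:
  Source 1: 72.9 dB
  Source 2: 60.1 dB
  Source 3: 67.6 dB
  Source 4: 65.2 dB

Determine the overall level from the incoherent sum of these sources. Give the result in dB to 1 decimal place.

Converting to relative power and adding: 10^(72.9/10) + 10^(60.1/10) + 10^(67.6/10) + 10^(65.2/10) = 2.959e+07.
Back to dB: 10·log₁₀ Σ = 74.7 dB.

74.7 dB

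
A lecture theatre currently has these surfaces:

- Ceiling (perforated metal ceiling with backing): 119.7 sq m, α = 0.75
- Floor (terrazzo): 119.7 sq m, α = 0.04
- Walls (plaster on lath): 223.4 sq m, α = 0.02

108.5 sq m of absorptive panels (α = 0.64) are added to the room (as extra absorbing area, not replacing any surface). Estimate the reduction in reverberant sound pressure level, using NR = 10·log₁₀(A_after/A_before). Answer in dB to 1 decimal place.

Summing Sᵢαᵢ: 89.775 + 4.788 + 4.468 → A_before = 99.031 sabins.
Treatment contributes 108.5·0.64 = 69.440 sabins.
New total A_after = 168.471 sabins.
NR = 10·log₁₀(168.471/99.031) = 2.3 dB.

2.3 dB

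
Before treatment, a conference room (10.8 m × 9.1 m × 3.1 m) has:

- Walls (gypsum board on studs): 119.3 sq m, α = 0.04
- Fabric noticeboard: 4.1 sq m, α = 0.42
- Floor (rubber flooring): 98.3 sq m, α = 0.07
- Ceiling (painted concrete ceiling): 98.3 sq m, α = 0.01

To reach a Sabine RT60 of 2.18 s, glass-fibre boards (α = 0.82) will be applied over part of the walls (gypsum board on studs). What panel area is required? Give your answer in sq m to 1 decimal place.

10.4

Equivalent absorption area: A₁ = 119.3*0.04 + 4.1*0.42 + 98.3*0.07 + 98.3*0.01 = 14.358 sq m.
V = 304.668 m³. Target absorption A₂ = 0.161 × 304.668 / 2.18 = 22.501 sabins.
Absorption to add: 22.501 − 14.358 = 8.143 sabins.
Net gain per sq m: Δα = 0.82 − 0.04 = 0.78.
Panel area = 8.143 / 0.78 = 10.4 sq m.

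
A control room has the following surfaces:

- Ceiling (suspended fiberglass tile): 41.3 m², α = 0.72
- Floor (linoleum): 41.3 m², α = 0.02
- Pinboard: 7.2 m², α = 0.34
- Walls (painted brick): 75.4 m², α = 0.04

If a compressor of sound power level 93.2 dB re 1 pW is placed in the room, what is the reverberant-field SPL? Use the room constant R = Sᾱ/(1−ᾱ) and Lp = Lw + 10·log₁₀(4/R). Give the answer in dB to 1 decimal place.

Σ(Sᵢαᵢ) = 41.3·0.72 + 41.3·0.02 + 7.2·0.34 + 75.4·0.04 = 36.026; total area S = 165.2 m².
ᾱ = 36.026/165.2 = 0.2181; R = Sᾱ/(1−ᾱ) = 36.026/(1−0.2181) = 46.075 m².
Lp = Lw + 10 log₁₀(4/R) = 93.2 -10.61 = 82.6 dB.

82.6 dB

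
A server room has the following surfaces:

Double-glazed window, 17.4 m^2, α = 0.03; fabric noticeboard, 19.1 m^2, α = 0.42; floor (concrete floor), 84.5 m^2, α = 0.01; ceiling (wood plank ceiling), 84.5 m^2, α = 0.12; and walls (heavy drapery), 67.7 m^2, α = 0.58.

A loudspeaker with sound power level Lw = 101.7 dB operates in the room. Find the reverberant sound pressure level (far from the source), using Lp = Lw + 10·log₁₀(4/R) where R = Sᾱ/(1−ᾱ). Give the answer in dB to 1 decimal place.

Σ(Sᵢαᵢ) = 17.4·0.03 + 19.1·0.42 + 84.5·0.01 + 84.5·0.12 + 67.7·0.58 = 58.795; total area S = 273.2 m^2.
ᾱ = 58.795/273.2 = 0.2152; R = Sᾱ/(1−ᾱ) = 58.795/(1−0.2152) = 74.917 m^2.
Lp = 101.7 + 10·log₁₀(4/74.917) = 101.7 + (-12.73) = 89.0 dB.

89.0 dB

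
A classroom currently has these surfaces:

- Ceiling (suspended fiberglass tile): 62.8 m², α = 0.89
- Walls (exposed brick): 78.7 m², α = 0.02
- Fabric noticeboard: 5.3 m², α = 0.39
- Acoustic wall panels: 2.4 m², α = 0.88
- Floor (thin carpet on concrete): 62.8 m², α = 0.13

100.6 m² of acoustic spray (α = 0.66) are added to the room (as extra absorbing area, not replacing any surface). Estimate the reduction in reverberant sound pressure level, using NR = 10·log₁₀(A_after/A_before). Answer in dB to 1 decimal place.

2.9 dB

Summing Sᵢαᵢ: 55.892 + 1.574 + 2.067 + 2.112 + 8.164 → A_before = 69.809 sabins.
Added absorption = 100.6 × 0.66 = 66.396 sabins.
A_after = 69.809 + 66.396 = 136.205 sabins.
Reduction = 10 log₁₀(A_after/A_before) = 10 log₁₀(1.9511) = 2.9 dB.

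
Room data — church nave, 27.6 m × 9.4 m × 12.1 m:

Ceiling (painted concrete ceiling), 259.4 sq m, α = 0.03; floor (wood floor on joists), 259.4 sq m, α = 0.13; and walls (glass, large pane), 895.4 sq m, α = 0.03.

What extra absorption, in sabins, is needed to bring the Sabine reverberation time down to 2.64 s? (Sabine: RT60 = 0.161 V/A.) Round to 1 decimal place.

123.1 sabins

A₁ = Σ Sᵢαᵢ = 259.4*0.03 + 259.4*0.13 + 895.4*0.03 = 68.366 sabins.
V = 3139.224 m³. Required absorption A₂ = 0.161 × 3139.224 / 2.64 = 191.445 sabins.
Shortfall: 191.445 − 68.366 = 123.1 sabins.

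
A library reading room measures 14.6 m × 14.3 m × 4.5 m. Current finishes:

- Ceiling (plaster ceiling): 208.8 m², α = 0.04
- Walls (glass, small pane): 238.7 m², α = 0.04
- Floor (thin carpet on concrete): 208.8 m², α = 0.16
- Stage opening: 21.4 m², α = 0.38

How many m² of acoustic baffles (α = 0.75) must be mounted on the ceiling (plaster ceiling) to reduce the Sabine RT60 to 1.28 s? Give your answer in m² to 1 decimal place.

Equivalent absorption area: A₁ = 208.8×0.04 + 238.7×0.04 + 208.8×0.16 + 21.4×0.38 = 59.440 m².
Required A₂ = 0.161·939.51/1.28 = 118.173 sabins.
ΔA needed = 118.173 − 59.440 = 58.733 sabins.
Each m² of panel replacing the ceiling (plaster ceiling) adds (0.75 − 0.04) = 0.71 sabins.
Panel area = 58.733 / 0.71 = 82.7 m².

82.7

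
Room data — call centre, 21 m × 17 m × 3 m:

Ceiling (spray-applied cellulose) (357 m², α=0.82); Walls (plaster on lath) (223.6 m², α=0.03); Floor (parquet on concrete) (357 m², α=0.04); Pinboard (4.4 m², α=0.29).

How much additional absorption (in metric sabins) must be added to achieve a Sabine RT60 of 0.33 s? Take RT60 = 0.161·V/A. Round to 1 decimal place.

Summing Sᵢαᵢ: 292.740 + 6.708 + 14.280 + 1.276 → A₁ = 315.004 sabins.
For T = 0.33 s, need A₂ = 0.161·V/T = 0.161·1071/0.33 = 522.518 sabins.
Shortfall: 522.518 − 315.004 = 207.5 sabins.

207.5 sabins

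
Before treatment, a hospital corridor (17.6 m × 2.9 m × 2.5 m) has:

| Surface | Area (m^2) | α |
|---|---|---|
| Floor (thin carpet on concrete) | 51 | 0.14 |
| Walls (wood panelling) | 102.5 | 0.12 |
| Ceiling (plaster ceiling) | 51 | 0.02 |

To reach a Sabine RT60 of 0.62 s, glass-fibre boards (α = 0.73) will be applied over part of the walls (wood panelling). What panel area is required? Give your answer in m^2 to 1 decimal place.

20.8

Summing Sᵢαᵢ: 7.140 + 12.300 + 1.020 → A₁ = 20.460 sabins.
V = 127.6 m³. Target absorption A₂ = 0.161 × 127.6 / 0.62 = 33.135 sabins.
Absorption to add: 33.135 − 20.460 = 12.675 sabins.
Each m^2 of panel replacing the walls (wood panelling) adds (0.73 − 0.12) = 0.61 sabins.
Panel area = 12.675 / 0.61 = 20.8 m^2.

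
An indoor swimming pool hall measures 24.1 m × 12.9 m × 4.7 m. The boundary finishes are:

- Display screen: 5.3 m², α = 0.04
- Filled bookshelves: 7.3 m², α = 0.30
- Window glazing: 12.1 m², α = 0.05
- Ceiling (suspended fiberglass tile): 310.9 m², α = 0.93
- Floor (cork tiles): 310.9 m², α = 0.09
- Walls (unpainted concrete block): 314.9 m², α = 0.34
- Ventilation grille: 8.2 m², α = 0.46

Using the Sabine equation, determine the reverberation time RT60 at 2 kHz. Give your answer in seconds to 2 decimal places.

Summing Sᵢαᵢ: 0.212 + 2.190 + 0.605 + 289.137 + 27.981 + 107.066 + 3.772 → A = 430.963 sabins.
V = 24.1·12.9·4.7 = 1461.183 m³.
T = 0.161 V/A = 0.161·1461.183/430.963 = 0.55 s.

0.55 seconds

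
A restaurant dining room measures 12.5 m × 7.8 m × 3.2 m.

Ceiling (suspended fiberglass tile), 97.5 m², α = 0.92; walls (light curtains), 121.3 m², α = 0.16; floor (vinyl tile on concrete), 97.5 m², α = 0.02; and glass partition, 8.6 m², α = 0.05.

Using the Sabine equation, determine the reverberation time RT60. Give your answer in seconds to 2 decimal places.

0.45 s

A = Σ Sᵢαᵢ = 97.5*0.92 + 121.3*0.16 + 97.5*0.02 + 8.6*0.05 = 111.488 sabins.
Volume V = 12.5 × 7.8 × 3.2 = 312 m³.
RT60 = 0.161 · V / A = 0.161 × 312 / 111.488 = 0.45 s.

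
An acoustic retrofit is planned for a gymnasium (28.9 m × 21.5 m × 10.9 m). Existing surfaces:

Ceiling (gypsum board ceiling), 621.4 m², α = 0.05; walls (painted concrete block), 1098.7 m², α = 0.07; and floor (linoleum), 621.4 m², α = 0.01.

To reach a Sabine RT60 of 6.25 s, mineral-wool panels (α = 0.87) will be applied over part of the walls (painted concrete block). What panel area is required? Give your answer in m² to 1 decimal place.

A₁ = Σ Sᵢαᵢ = 621.4·0.05 + 1098.7·0.07 + 621.4·0.01 = 114.193 sabins.
V = 6772.715 m³. Target absorption A₂ = 0.161 × 6772.715 / 6.25 = 174.465 sabins.
Absorption to add: 174.465 − 114.193 = 60.272 sabins.
Each m² of panel replacing the walls (painted concrete block) adds (0.87 − 0.07) = 0.80 sabins.
Area = ΔA/Δα = 60.272/0.80 = 75.3 m².

75.3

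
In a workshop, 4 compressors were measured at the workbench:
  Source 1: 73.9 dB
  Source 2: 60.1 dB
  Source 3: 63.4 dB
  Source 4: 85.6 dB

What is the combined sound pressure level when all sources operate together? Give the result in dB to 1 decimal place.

Converting to relative power and adding: 10^(73.9/10) + 10^(60.1/10) + 10^(63.4/10) + 10^(85.6/10) = 3.908e+08.
Combined level = 10 log₁₀(3.908e+08) = 85.9 dB.

85.9 dB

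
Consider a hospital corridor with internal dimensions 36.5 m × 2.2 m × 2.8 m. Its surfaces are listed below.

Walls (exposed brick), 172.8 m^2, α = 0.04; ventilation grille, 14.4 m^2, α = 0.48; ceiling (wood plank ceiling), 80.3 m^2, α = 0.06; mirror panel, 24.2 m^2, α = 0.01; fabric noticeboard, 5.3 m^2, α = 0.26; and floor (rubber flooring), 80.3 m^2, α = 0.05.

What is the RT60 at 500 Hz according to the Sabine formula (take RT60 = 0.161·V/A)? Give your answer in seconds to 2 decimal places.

1.49 sec

Summing Sᵢαᵢ: 6.912 + 6.912 + 4.818 + 0.242 + 1.378 + 4.015 → A = 24.277 sabins.
Room volume: 224.84 m³.
RT60 = 0.161 · V / A = 0.161 × 224.84 / 24.277 = 1.49 s.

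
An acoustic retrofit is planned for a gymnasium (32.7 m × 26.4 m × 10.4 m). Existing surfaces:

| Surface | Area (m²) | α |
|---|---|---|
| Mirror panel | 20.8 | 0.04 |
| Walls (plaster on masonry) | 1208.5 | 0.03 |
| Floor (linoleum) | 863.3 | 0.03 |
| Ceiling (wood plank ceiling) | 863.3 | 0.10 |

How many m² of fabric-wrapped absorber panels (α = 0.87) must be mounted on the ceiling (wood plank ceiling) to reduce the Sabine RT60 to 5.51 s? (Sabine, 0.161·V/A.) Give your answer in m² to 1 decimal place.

146.8

Total absorption A₁ = 20.8·0.04 + 1208.5·0.03 + 863.3·0.03 + 863.3·0.10
  = 0.832 + 36.255 + 25.899 + 86.330 = 149.316 m² sabins.
Required A₂ = 0.161·8978.112/5.51 = 262.337 sabins.
Absorption to add: 262.337 − 149.316 = 113.021 sabins.
Net gain per m²: Δα = 0.87 − 0.10 = 0.77.
Panel area = 113.021 / 0.77 = 146.8 m².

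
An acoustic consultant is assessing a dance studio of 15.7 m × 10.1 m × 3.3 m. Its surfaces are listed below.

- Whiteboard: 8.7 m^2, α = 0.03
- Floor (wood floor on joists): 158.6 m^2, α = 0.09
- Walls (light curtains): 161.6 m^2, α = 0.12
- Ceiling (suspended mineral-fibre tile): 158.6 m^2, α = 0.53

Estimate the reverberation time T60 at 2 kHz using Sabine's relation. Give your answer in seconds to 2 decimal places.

Total absorption A = 8.7*0.03 + 158.6*0.09 + 161.6*0.12 + 158.6*0.53
  = 0.261 + 14.274 + 19.392 + 84.058 = 117.985 m^2 sabins.
Room volume: 523.281 m³.
Sabine: RT60 = 0.161 × 523.281 / 117.985 = 0.71 s.

0.71 s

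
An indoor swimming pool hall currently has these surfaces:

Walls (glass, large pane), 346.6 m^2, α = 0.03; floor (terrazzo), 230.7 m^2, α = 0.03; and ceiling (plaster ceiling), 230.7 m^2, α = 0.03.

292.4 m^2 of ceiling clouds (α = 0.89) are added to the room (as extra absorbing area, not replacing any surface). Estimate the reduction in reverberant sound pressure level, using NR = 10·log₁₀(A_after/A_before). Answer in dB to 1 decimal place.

10.7 dB

Equivalent absorption area: A_before = 346.6×0.03 + 230.7×0.03 + 230.7×0.03 = 24.240 m^2.
Added absorption = 292.4 × 0.89 = 260.236 sabins.
New total A_after = 284.476 sabins.
NR = 10·log₁₀(284.476/24.240) = 10.7 dB.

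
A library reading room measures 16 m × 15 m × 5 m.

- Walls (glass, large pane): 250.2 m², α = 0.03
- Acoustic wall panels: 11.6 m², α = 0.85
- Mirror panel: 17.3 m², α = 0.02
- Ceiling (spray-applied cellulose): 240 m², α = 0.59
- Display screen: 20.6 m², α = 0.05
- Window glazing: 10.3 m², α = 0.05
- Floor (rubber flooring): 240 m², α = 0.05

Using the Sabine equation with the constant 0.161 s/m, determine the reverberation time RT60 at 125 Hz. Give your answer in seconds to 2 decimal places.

Total absorption A = 250.2*0.03 + 11.6*0.85 + 17.3*0.02 + 240*0.59 + 20.6*0.05 + 10.3*0.05 + 240*0.05
  = 7.506 + 9.860 + 0.346 + 141.600 + 1.030 + 0.515 + 12.000 = 172.857 m² sabins.
Room volume: 1200 m³.
RT60 = 0.161 · V / A = 0.161 × 1200 / 172.857 = 1.12 s.

1.12 s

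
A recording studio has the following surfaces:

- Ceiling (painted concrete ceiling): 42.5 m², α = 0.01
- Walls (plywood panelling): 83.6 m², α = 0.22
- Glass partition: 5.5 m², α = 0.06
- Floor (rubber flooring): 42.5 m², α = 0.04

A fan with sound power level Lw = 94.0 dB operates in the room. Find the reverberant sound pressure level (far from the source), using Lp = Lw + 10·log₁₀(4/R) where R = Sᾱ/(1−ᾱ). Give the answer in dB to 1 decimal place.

A = 20.847 sabins; S = 174.1 m².
ᾱ = 20.847/174.1 = 0.1197; R = Sᾱ/(1−ᾱ) = 20.847/(1−0.1197) = 23.682 m².
Lp = 94.0 + 10·log₁₀(4/23.682) = 94.0 + (-7.72) = 86.3 dB.

86.3 dB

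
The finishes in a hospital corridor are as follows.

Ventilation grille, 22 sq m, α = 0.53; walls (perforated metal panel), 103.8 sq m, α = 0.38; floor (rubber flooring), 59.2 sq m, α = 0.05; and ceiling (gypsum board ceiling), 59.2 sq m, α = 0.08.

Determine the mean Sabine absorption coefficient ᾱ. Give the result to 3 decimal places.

0.241

S = Σ Sᵢ = 22 + 103.8 + 59.2 + 59.2 = 244.2 sq m.
Weighted sum Σ Sα = 58.800.
ᾱ = 58.800 / 244.2 = 0.241.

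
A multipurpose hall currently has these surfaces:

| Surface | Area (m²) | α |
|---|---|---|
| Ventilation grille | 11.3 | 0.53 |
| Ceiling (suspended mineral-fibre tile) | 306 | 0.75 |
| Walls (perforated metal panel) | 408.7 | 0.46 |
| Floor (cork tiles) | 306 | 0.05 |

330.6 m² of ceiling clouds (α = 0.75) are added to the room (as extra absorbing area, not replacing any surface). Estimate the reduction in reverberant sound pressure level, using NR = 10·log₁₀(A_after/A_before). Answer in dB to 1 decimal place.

1.9 dB

Total absorption A_before = 11.3*0.53 + 306*0.75 + 408.7*0.46 + 306*0.05
  = 5.989 + 229.500 + 188.002 + 15.300 = 438.791 m² sabins.
Treatment contributes 330.6·0.75 = 247.950 sabins.
A_after = 438.791 + 247.950 = 686.741 sabins.
NR = 10·log₁₀(686.741/438.791) = 1.9 dB.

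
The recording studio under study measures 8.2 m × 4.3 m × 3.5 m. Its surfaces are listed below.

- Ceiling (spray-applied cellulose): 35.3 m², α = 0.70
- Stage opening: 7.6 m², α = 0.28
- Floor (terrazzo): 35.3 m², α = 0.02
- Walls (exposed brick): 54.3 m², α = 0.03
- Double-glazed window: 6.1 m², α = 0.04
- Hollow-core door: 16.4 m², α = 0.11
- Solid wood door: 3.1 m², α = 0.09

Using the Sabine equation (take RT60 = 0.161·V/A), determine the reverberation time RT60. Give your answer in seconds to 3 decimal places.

0.631 s

A = Σ Sᵢαᵢ = 35.3*0.70 + 7.6*0.28 + 35.3*0.02 + 54.3*0.03 + 6.1*0.04 + 16.4*0.11 + 3.1*0.09 = 31.500 sabins.
Room volume: 123.41 m³.
Sabine: RT60 = 0.161 × 123.41 / 31.500 = 0.631 s.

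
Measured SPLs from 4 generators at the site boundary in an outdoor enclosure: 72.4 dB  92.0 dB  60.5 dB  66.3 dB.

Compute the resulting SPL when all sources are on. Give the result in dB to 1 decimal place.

Sum in the linear (power) domain: Σ 10^(Lᵢ/10) = 10^(72.4/10) + 10^(92.0/10) + 10^(60.5/10) + 10^(66.3/10) = 1.608e+09.
L_total = 10·log₁₀(1.608e+09) = 92.1 dB.

92.1 dB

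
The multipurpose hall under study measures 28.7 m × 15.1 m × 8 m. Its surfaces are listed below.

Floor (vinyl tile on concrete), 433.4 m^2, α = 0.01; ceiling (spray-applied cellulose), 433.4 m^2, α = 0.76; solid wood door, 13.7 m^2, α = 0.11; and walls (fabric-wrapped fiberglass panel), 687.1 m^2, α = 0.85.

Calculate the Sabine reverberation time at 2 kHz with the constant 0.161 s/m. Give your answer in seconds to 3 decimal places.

A = Σ Sᵢαᵢ = 433.4×0.01 + 433.4×0.76 + 13.7×0.11 + 687.1×0.85 = 919.260 sabins.
Room volume: 3466.96 m³.
RT60 = 0.161 · V / A = 0.161 × 3466.96 / 919.260 = 0.607 s.

0.607 sec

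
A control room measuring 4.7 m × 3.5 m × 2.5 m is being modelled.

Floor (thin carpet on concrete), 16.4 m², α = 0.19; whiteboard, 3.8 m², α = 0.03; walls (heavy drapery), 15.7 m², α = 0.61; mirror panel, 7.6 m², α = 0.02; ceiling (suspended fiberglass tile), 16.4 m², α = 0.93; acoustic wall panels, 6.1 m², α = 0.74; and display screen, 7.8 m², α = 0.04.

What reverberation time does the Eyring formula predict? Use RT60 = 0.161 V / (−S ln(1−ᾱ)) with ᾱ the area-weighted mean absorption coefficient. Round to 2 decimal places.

0.15 s

S = Σ Sᵢ = 73.8 m².
Σ(Sᵢαᵢ) = 16.4·0.19 + 3.8·0.03 + 15.7·0.61 + 7.6·0.02 + 16.4·0.93 + 6.1·0.74 + 7.8·0.04 = 33.037.
ᾱ = 33.037 / 73.8 = 0.4477.
−S·ln(1−ᾱ) = −73.8 × ln(1 − 0.4477) = 43.812.
V = 4.7 × 3.5 × 2.5 = 41.125 m³.
RT60 = 0.161 × 41.125 / 43.812 = 0.15 s.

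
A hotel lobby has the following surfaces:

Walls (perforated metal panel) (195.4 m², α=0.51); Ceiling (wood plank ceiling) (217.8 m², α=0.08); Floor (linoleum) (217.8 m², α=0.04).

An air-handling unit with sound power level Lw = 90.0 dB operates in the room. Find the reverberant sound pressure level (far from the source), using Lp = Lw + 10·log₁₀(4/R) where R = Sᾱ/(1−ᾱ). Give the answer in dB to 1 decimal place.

Σ(Sᵢαᵢ) = 195.4×0.51 + 217.8×0.08 + 217.8×0.04 = 125.790; total area S = 631.0 m².
ᾱ = 125.790/631.0 = 0.1994; R = Sᾱ/(1−ᾱ) = 125.790/(1−0.1994) = 157.120 m².
Lp = Lw + 10 log₁₀(4/R) = 90.0 -15.94 = 74.1 dB.

74.1 dB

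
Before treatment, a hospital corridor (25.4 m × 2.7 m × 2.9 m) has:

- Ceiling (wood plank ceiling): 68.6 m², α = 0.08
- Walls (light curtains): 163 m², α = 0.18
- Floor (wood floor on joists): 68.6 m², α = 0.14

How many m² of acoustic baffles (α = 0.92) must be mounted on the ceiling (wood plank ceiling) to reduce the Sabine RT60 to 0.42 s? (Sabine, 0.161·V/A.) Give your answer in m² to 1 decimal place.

A₁ = Σ Sᵢαᵢ = 68.6·0.08 + 163·0.18 + 68.6·0.14 = 44.432 sabins.
Required A₂ = 0.161·198.882/0.42 = 76.238 sabins.
ΔA needed = 76.238 − 44.432 = 31.806 sabins.
Each m² of panel replacing the ceiling (wood plank ceiling) adds (0.92 − 0.08) = 0.84 sabins.
Area = ΔA/Δα = 31.806/0.84 = 37.9 m².

37.9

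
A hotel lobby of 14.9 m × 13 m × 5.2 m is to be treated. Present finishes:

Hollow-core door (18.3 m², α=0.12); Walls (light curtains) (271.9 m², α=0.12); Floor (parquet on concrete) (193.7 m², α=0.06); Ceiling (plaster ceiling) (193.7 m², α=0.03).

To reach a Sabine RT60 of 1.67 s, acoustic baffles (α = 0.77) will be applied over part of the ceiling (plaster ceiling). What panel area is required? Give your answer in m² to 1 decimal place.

60.6

A₁ = Σ Sᵢαᵢ = 18.3·0.12 + 271.9·0.12 + 193.7·0.06 + 193.7·0.03 = 52.257 sabins.
V = 1007.24 m³. Target absorption A₂ = 0.161 × 1007.24 / 1.67 = 97.105 sabins.
ΔA needed = 97.105 − 52.257 = 44.848 sabins.
Net gain per m²: Δα = 0.77 − 0.03 = 0.74.
Panel area = 44.848 / 0.74 = 60.6 m².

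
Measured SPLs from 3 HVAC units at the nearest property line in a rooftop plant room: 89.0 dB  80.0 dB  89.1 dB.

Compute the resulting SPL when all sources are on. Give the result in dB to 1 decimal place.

Sum in the linear (power) domain: Σ 10^(Lᵢ/10) = 10^(89.0/10) + 10^(80.0/10) + 10^(89.1/10) = 1.707e+09.
Back to dB: 10·log₁₀ Σ = 92.3 dB.

92.3 dB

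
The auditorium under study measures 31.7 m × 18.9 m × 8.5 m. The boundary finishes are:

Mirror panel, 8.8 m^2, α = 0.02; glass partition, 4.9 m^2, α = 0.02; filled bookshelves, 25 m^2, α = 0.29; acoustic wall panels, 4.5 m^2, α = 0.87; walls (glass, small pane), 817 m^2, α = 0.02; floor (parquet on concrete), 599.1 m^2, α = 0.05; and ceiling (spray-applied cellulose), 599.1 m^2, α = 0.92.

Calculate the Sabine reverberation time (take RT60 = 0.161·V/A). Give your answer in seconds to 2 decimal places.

Total absorption A = 8.8×0.02 + 4.9×0.02 + 25×0.29 + 4.5×0.87 + 817×0.02 + 599.1×0.05 + 599.1×0.92
  = 0.176 + 0.098 + 7.250 + 3.915 + 16.340 + 29.955 + 551.172 = 608.906 m^2 sabins.
Room volume: 5092.605 m³.
Sabine: RT60 = 0.161 × 5092.605 / 608.906 = 1.35 s.

1.35 sec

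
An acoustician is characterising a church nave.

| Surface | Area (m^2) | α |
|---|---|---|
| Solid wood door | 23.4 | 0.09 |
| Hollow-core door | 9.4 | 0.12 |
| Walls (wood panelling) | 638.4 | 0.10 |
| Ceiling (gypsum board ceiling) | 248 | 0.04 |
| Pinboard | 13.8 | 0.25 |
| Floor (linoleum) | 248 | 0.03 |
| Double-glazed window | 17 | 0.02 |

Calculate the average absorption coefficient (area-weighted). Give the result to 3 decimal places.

0.074

Total surface area S = 1198.0 m^2.
Σ(Sᵢαᵢ) = 23.4*0.09 + 9.4*0.12 + 638.4*0.10 + 248*0.04 + 13.8*0.25 + 248*0.03 + 17*0.02 = 88.224.
ᾱ = 88.224 / 1198.0 = 0.074.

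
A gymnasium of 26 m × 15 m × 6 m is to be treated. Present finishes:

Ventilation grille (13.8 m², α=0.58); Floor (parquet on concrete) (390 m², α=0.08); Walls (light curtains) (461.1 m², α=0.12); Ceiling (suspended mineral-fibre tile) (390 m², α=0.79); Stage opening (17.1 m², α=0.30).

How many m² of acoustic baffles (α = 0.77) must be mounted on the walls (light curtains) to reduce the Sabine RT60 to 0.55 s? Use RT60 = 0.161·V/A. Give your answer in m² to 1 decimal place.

426.5

Equivalent absorption area: A₁ = 13.8×0.58 + 390×0.08 + 461.1×0.12 + 390×0.79 + 17.1×0.30 = 407.766 m².
Required A₂ = 0.161·2340/0.55 = 684.982 sabins.
ΔA needed = 684.982 − 407.766 = 277.216 sabins.
Each m² of panel replacing the walls (light curtains) adds (0.77 − 0.12) = 0.65 sabins.
Area = ΔA/Δα = 277.216/0.65 = 426.5 m².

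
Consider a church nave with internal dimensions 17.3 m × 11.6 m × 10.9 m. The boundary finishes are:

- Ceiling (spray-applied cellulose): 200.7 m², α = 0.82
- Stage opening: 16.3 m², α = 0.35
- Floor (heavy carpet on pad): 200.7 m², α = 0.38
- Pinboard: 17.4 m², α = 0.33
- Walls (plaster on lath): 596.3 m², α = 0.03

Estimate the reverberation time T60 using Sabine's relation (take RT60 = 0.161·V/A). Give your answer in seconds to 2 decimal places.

A = Σ Sᵢαᵢ = 200.7×0.82 + 16.3×0.35 + 200.7×0.38 + 17.4×0.33 + 596.3×0.03 = 270.176 sabins.
V = 17.3·11.6·10.9 = 2187.412 m³.
Sabine: RT60 = 0.161 × 2187.412 / 270.176 = 1.30 s.

1.30 sec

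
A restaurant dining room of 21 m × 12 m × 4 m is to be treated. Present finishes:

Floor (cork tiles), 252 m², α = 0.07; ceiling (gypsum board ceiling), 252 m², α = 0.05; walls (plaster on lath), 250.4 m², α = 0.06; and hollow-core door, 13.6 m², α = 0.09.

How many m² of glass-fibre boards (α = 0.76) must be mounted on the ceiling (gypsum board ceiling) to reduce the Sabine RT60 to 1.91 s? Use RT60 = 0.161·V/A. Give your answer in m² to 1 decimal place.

Equivalent absorption area: A₁ = 252*0.07 + 252*0.05 + 250.4*0.06 + 13.6*0.09 = 46.488 m².
V = 1008 m³. Target absorption A₂ = 0.161 × 1008 / 1.91 = 84.968 sabins.
ΔA needed = 84.968 − 46.488 = 38.480 sabins.
Each m² of panel replacing the ceiling (gypsum board ceiling) adds (0.76 − 0.05) = 0.71 sabins.
Panel area = 38.480 / 0.71 = 54.2 m².

54.2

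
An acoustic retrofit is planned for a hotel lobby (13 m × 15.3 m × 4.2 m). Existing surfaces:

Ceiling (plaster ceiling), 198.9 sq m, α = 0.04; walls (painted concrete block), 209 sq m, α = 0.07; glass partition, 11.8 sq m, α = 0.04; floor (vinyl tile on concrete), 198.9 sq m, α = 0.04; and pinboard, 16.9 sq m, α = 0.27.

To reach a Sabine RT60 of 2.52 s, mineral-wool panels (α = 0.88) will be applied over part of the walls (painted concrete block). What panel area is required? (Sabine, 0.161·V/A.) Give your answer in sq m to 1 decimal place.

22.0

Equivalent absorption area: A₁ = 198.9×0.04 + 209×0.07 + 11.8×0.04 + 198.9×0.04 + 16.9×0.27 = 35.577 sq m.
Required A₂ = 0.161·835.38/2.52 = 53.372 sabins.
Absorption to add: 53.372 − 35.577 = 17.794 sabins.
Each sq m of panel replacing the walls (painted concrete block) adds (0.88 − 0.07) = 0.81 sabins.
Panel area = 17.794 / 0.81 = 22.0 sq m.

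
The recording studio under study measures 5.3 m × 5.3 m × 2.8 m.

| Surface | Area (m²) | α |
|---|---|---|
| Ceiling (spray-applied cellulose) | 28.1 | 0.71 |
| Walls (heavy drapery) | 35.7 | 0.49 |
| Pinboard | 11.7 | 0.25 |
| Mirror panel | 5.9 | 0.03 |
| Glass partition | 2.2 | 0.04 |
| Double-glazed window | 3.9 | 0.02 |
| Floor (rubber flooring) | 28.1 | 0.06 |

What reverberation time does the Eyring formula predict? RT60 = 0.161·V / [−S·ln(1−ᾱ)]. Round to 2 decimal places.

0.24 s

S = Σ Sᵢ = 115.6 m².
Σ(Sᵢαᵢ) = 28.1×0.71 + 35.7×0.49 + 11.7×0.25 + 5.9×0.03 + 2.2×0.04 + 3.9×0.02 + 28.1×0.06 = 42.398.
Mean coefficient ᾱ = A/S = 0.3668.
−S·ln(1−ᾱ) = −115.6 × ln(1 − 0.3668) = 52.826.
V = 5.3 × 5.3 × 2.8 = 78.652 m³.
T = 0.161·V/[−S·ln(1−ᾱ)] = 0.161·78.652/52.826 = 0.24 s.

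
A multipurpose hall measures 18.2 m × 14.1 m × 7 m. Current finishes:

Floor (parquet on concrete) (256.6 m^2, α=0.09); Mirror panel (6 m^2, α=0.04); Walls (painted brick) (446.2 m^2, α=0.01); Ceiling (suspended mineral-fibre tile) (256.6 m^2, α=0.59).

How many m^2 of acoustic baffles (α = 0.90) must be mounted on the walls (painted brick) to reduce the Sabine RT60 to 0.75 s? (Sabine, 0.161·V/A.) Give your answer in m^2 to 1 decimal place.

Total absorption A₁ = 256.6×0.09 + 6×0.04 + 446.2×0.01 + 256.6×0.59
  = 23.094 + 0.240 + 4.462 + 151.394 = 179.190 m^2 sabins.
V = 1796.34 m³. Target absorption A₂ = 0.161 × 1796.34 / 0.75 = 385.614 sabins.
Absorption to add: 385.614 − 179.190 = 206.424 sabins.
Each m^2 of panel replacing the walls (painted brick) adds (0.90 − 0.01) = 0.89 sabins.
Area = ΔA/Δα = 206.424/0.89 = 231.9 m^2.

231.9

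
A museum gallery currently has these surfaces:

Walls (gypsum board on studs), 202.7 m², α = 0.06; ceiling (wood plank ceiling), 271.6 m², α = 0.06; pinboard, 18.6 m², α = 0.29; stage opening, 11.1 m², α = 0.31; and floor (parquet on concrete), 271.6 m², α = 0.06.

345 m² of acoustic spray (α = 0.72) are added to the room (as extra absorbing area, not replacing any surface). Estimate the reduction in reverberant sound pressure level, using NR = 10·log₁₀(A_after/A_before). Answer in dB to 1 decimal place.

A_before = Σ Sᵢαᵢ = 202.7·0.06 + 271.6·0.06 + 18.6·0.29 + 11.1·0.31 + 271.6·0.06 = 53.589 sabins.
Added absorption = 345 × 0.72 = 248.400 sabins.
A_after = 53.589 + 248.400 = 301.989 sabins.
Reduction = 10 log₁₀(A_after/A_before) = 10 log₁₀(5.6353) = 7.5 dB.

7.5 dB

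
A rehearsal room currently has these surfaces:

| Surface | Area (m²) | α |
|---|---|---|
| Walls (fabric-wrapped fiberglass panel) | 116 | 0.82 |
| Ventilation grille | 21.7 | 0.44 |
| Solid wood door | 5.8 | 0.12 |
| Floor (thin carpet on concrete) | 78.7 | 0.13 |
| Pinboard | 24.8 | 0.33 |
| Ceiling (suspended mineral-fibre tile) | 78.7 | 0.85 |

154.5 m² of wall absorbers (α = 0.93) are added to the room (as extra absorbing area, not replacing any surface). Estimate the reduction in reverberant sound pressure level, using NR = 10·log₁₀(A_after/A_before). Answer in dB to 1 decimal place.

Summing Sᵢαᵢ: 95.120 + 9.548 + 0.696 + 10.231 + 8.184 + 66.895 → A_before = 190.674 sabins.
Treatment contributes 154.5·0.93 = 143.685 sabins.
New total A_after = 334.359 sabins.
NR = 10·log₁₀(334.359/190.674) = 2.4 dB.

2.4 dB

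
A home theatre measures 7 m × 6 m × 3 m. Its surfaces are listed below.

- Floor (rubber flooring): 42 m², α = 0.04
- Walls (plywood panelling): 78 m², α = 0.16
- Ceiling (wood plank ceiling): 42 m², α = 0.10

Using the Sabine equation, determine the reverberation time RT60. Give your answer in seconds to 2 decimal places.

Summing Sᵢαᵢ: 1.680 + 12.480 + 4.200 → A = 18.360 sabins.
Volume V = 7 × 6 × 3 = 126 m³.
T = 0.161 V/A = 0.161·126/18.360 = 1.10 s.

1.10 seconds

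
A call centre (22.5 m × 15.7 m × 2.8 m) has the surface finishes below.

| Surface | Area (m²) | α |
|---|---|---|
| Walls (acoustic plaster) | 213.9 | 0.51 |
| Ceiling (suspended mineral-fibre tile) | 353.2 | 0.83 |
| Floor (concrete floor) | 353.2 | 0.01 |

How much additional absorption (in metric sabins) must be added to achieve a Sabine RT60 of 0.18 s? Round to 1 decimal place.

Total absorption A₁ = 213.9×0.51 + 353.2×0.83 + 353.2×0.01
  = 109.089 + 293.156 + 3.532 = 405.777 m² sabins.
For T = 0.18 s, need A₂ = 0.161·V/T = 0.161·989.1/0.18 = 884.695 sabins.
ΔA = A₂ − A₁ = 884.695 − 405.777 = 478.9 sabins.

478.9 sabins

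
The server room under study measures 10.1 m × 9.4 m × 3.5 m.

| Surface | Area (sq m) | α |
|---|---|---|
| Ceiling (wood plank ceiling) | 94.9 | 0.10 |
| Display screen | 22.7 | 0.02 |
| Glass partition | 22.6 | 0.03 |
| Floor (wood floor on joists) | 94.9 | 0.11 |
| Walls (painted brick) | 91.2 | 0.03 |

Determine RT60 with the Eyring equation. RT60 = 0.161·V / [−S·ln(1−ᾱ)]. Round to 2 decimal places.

2.17 seconds

S = Σ Sᵢ = 326.3 sq m.
Absorption A = 94.9·0.10 + 22.7·0.02 + 22.6·0.03 + 94.9·0.11 + 91.2·0.03 = 23.797 sabins.
Mean coefficient ᾱ = A/S = 0.0729.
−S·ln(1−ᾱ) = −326.3 × ln(1 − 0.0729) = 24.699.
V = 10.1 × 9.4 × 3.5 = 332.29 m³.
RT60 = 0.161 × 332.29 / 24.699 = 2.17 s.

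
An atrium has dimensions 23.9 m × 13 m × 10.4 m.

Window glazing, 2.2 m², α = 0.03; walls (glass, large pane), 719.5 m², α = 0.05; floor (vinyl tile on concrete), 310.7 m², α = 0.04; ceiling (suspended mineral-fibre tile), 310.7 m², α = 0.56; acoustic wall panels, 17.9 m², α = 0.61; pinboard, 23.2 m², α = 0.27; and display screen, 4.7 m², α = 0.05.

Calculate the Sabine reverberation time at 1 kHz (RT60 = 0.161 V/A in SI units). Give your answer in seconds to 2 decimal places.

2.17 seconds

Equivalent absorption area: A = 2.2·0.03 + 719.5·0.05 + 310.7·0.04 + 310.7·0.56 + 17.9·0.61 + 23.2·0.27 + 4.7·0.05 = 239.879 m².
V = 23.9·13·10.4 = 3231.28 m³.
RT60 = 0.161 · V / A = 0.161 × 3231.28 / 239.879 = 2.17 s.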